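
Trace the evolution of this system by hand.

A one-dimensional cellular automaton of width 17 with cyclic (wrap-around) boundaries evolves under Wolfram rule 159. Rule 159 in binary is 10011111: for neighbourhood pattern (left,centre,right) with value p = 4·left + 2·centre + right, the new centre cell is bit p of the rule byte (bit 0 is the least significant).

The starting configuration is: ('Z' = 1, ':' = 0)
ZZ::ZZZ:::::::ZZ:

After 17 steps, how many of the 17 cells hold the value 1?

12

k=0  ZZ::ZZZ:::::::ZZ:
k=1  Z:ZZZZ:ZZZZZZZZ::
k=2  Z:ZZZ::ZZZZZZZ:ZZ
k=3  ::ZZ:ZZZZZZZZ::ZZ
k=4  ZZZ::ZZZZZZZ:ZZZ:
k=5  ZZ:ZZZZZZZZ::ZZ::
k=6  Z::ZZZZZZZ:ZZZ:ZZ
k=7  :ZZZZZZZZ::ZZ::ZZ
k=8  :ZZZZZZZ:ZZZ:ZZZ:
k=9  ZZZZZZZ::ZZ::ZZ:Z
k=10  ZZZZZZ:ZZZ:ZZZ::Z
k=11  ZZZZZ::ZZ::ZZ:ZZZ
k=12  ZZZZ:ZZZ:ZZZ::ZZZ
k=13  ZZZ::ZZ::ZZ:ZZZZZ
k=14  ZZ:ZZZ:ZZZ::ZZZZZ
k=15  Z::ZZ::ZZ:ZZZZZZZ
k=16  :ZZZ:ZZZ::ZZZZZZZ
k=17  :ZZ::ZZ:ZZZZZZZZ:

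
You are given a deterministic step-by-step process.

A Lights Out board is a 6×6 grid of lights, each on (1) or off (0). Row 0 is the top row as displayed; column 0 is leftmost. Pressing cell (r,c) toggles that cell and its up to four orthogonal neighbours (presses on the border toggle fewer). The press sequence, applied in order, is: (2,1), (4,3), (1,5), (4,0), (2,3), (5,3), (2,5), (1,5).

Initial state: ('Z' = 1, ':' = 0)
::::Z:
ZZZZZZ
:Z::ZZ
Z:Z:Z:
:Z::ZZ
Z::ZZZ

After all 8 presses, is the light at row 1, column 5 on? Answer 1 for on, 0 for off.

0

0) ::::Z:
ZZZZZZ
:Z::ZZ
Z:Z:Z:
:Z::ZZ
Z::ZZZ
1) ::::Z:
Z:ZZZZ
Z:Z:ZZ
ZZZ:Z:
:Z::ZZ
Z::ZZZ
2) ::::Z:
Z:ZZZZ
Z:Z:ZZ
ZZZZZ:
:ZZZ:Z
Z:::ZZ
3) ::::ZZ
Z:ZZ::
Z:Z:Z:
ZZZZZ:
:ZZZ:Z
Z:::ZZ
4) ::::ZZ
Z:ZZ::
Z:Z:Z:
:ZZZZ:
Z:ZZ:Z
::::ZZ
5) ::::ZZ
Z:Z:::
Z::Z::
:ZZ:Z:
Z:ZZ:Z
::::ZZ
6) ::::ZZ
Z:Z:::
Z::Z::
:ZZ:Z:
Z:Z::Z
::ZZ:Z
7) ::::ZZ
Z:Z::Z
Z::ZZZ
:ZZ:ZZ
Z:Z::Z
::ZZ:Z
8) ::::Z:
Z:Z:Z:
Z::ZZ:
:ZZ:ZZ
Z:Z::Z
::ZZ:Z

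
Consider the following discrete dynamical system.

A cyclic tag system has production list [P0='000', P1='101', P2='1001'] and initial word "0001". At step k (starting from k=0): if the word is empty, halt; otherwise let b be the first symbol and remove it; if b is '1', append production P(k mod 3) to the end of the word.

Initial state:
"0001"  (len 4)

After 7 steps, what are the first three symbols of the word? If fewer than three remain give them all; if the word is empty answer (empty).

(empty)

gen 0: "0001"  (len 4)
gen 1: "001"  (len 3)
gen 2: "01"  (len 2)
gen 3: "1"  (len 1)
gen 4: "000"  (len 3)
gen 5: "00"  (len 2)
gen 6: "0"  (len 1)
gen 7: (halted — word empty)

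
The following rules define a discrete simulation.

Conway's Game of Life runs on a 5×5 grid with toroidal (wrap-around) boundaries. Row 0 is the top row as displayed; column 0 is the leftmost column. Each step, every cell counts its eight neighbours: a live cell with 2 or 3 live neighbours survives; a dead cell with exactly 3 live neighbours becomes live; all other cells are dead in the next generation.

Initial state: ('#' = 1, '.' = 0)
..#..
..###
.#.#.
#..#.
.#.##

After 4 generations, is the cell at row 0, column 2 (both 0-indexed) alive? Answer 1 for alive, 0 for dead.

[0] ..#..
..###
.#.#.
#..#.
.#.##
[1] ##...
.#..#
##...
##.#.
##.##
[2] ...#.
..#.#
.....
...#.
...#.
[3] ..###
...#.
...#.
.....
..###
[4] .....
.....
.....
..#.#
..#.#

0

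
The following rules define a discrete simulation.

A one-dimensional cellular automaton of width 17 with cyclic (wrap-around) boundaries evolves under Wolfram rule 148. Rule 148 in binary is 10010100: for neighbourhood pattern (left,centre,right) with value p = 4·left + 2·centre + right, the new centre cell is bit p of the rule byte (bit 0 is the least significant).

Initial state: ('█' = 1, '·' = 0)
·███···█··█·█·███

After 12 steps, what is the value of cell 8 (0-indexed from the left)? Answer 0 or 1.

k=0  ·███···█··█·█·███
k=1  ··█·█··██·█·█··█·
k=2  ··█·██····█·██·██
k=3  █·█···█···█······
k=4  █·██··██··██·····
k=5  █···█···█···█····
k=6  ██··██··██··██···
k=7  ··█···█···█···█··
k=8  ··██··██··██··██·
k=9  ····█···█···█···█
k=10  █···██··██··██··█
k=11  ·█····█···█···█··
k=12  ·██···██··██··██·

0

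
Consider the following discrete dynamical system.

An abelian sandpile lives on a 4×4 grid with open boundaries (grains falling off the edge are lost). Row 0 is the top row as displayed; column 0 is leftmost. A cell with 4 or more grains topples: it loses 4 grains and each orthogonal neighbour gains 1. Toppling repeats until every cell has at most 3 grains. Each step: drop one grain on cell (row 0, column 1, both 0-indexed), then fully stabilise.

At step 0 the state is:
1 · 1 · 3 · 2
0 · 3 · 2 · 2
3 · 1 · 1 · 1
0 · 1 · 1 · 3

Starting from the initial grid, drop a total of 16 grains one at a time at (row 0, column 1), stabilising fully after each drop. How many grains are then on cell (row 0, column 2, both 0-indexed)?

gen 0: 1 · 1 · 3 · 2
0 · 3 · 2 · 2
3 · 1 · 1 · 1
0 · 1 · 1 · 3
gen 1: 1 · 2 · 3 · 2
0 · 3 · 2 · 2
3 · 1 · 1 · 1
0 · 1 · 1 · 3
gen 2: 1 · 3 · 3 · 2
0 · 3 · 2 · 2
3 · 1 · 1 · 1
0 · 1 · 1 · 3
gen 3: 2 · 2 · 1 · 3
1 · 1 · 0 · 3
3 · 2 · 2 · 1
0 · 1 · 1 · 3
gen 4: 2 · 3 · 1 · 3
1 · 1 · 0 · 3
3 · 2 · 2 · 1
0 · 1 · 1 · 3
gen 5: 3 · 0 · 2 · 3
1 · 2 · 0 · 3
3 · 2 · 2 · 1
0 · 1 · 1 · 3
gen 6: 3 · 1 · 2 · 3
1 · 2 · 0 · 3
3 · 2 · 2 · 1
0 · 1 · 1 · 3
gen 7: 3 · 2 · 2 · 3
1 · 2 · 0 · 3
3 · 2 · 2 · 1
0 · 1 · 1 · 3
gen 8: 3 · 3 · 2 · 3
1 · 2 · 0 · 3
3 · 2 · 2 · 1
0 · 1 · 1 · 3
gen 9: 0 · 1 · 3 · 3
2 · 3 · 0 · 3
3 · 2 · 2 · 1
0 · 1 · 1 · 3
gen 10: 0 · 2 · 3 · 3
2 · 3 · 0 · 3
3 · 2 · 2 · 1
0 · 1 · 1 · 3
gen 11: 0 · 3 · 3 · 3
2 · 3 · 0 · 3
3 · 2 · 2 · 1
0 · 1 · 1 · 3
gen 12: 1 · 2 · 1 · 1
3 · 0 · 3 · 0
3 · 3 · 2 · 2
0 · 1 · 1 · 3
gen 13: 1 · 3 · 1 · 1
3 · 0 · 3 · 0
3 · 3 · 2 · 2
0 · 1 · 1 · 3
gen 14: 2 · 0 · 2 · 1
3 · 1 · 3 · 0
3 · 3 · 2 · 2
0 · 1 · 1 · 3
gen 15: 2 · 1 · 2 · 1
3 · 1 · 3 · 0
3 · 3 · 2 · 2
0 · 1 · 1 · 3
gen 16: 2 · 2 · 2 · 1
3 · 1 · 3 · 0
3 · 3 · 2 · 2
0 · 1 · 1 · 3

2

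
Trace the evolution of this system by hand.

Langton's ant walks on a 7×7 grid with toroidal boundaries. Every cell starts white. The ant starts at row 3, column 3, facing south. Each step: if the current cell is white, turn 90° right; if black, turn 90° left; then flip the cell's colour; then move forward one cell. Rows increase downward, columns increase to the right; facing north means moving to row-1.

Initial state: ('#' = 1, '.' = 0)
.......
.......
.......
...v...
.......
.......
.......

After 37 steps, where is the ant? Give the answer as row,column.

t=0: .......
.......
.......
...v...
.......
.......
.......
t=1: .......
.......
.......
..<#...
.......
.......
.......
t=2: .......
.......
..^....
..##...
.......
.......
.......
t=3: .......
.......
..#>...
..##...
.......
.......
.......
t=4: .......
.......
..##...
..#v...
.......
.......
.......
t=5: .......
.......
..##...
..#.>..
.......
.......
.......
t=6: .......
.......
..##...
..#.#..
....v..
.......
.......
t=7: .......
.......
..##...
..#.#..
...<#..
.......
.......
t=8: .......
.......
..##...
..#^#..
...##..
.......
.......
t=9: .......
.......
..##...
..##>..
...##..
.......
.......
t=10: .......
.......
..##^..
..##...
...##..
.......
.......
t=11: .......
.......
..###>.
..##...
...##..
.......
.......
t=12: .......
.......
..####.
..##.v.
...##..
.......
.......
t=13: .......
.......
..####.
..##<#.
...##..
.......
.......
t=14: .......
.......
..##^#.
..####.
...##..
.......
.......
t=15: .......
.......
..#<.#.
..####.
...##..
.......
.......
t=16: .......
.......
..#..#.
..#v##.
...##..
.......
.......
t=17: .......
.......
..#..#.
..#.>#.
...##..
.......
.......
t=18: .......
.......
..#.^#.
..#..#.
...##..
.......
.......
t=19: .......
.......
..#.#>.
..#..#.
...##..
.......
.......
t=20: .......
.....^.
..#.#..
..#..#.
...##..
.......
.......
t=21: .......
.....#>
..#.#..
..#..#.
...##..
.......
.......
t=22: .......
.....##
..#.#.v
..#..#.
...##..
.......
.......
t=23: .......
.....##
..#.#<#
..#..#.
...##..
.......
.......
t=24: .......
.....^#
..#.###
..#..#.
...##..
.......
.......
t=25: .......
....<.#
..#.###
..#..#.
...##..
.......
.......
t=26: ....^..
....#.#
..#.###
..#..#.
...##..
.......
.......
t=27: ....#>.
....#.#
..#.###
..#..#.
...##..
.......
.......
t=28: ....##.
....#v#
..#.###
..#..#.
...##..
.......
.......
t=29: ....##.
....<##
..#.###
..#..#.
...##..
.......
.......
t=30: ....##.
.....##
..#.v##
..#..#.
...##..
.......
.......
t=31: ....##.
.....##
..#..>#
..#..#.
...##..
.......
.......
t=32: ....##.
.....^#
..#...#
..#..#.
...##..
.......
.......
t=33: ....##.
....<.#
..#...#
..#..#.
...##..
.......
.......
t=34: ....^#.
....#.#
..#...#
..#..#.
...##..
.......
.......
t=35: ...<.#.
....#.#
..#...#
..#..#.
...##..
.......
.......
t=36: ...#.#.
....#.#
..#...#
..#..#.
...##..
.......
...^...
t=37: ...#.#.
....#.#
..#...#
..#..#.
...##..
.......
...#>..

6,4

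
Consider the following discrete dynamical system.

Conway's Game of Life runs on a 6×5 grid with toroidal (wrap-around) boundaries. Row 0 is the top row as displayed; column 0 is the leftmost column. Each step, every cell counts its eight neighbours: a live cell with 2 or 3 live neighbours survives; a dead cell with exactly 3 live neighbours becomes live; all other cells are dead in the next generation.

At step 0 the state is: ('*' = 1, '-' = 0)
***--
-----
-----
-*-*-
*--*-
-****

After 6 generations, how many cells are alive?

6

[0] ***--
-----
-----
-*-*-
*--*-
-****
[1] *---*
-*---
-----
--*-*
*----
-----
[2] *----
*----
-----
-----
-----
*---*
[3] **---
-----
-----
-----
-----
*---*
[4] **--*
-----
-----
-----
-----
**--*
[5] -*--*
*----
-----
-----
*----
-*--*
[6] -*--*
*----
-----
-----
*----
-*--*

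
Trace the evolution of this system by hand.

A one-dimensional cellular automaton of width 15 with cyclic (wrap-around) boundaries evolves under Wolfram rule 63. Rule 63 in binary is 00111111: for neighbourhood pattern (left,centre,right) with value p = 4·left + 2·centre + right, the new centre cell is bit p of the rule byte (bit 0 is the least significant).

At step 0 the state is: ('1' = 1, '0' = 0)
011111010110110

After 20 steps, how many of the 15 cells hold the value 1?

9

[0] 011111010110110
[1] 110000111101101
[2] 001111100011011
[3] 111000011110110
[4] 100111110001101
[5] 011100001111011
[6] 110011111000110
[7] 101110000111101
[8] 011001111100011
[9] 110111000011110
[10] 101100111110001
[11] 011011100001111
[12] 110110011111000
[13] 101101110000111
[14] 011011001111100
[15] 110110111000011
[16] 001101100111110
[17] 111011011100001
[18] 000110110011111
[19] 111101101110000
[20] 100011011001111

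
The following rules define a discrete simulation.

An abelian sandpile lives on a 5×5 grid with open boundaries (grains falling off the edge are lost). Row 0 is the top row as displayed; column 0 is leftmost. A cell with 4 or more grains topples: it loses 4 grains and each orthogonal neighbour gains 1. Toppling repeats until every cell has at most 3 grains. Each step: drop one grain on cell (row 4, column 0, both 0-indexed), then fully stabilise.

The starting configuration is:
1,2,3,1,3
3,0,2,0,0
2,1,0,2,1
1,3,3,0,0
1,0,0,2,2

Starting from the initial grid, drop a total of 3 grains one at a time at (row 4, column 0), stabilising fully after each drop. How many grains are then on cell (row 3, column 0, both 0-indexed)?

2

gen 0: 1,2,3,1,3
3,0,2,0,0
2,1,0,2,1
1,3,3,0,0
1,0,0,2,2
gen 1: 1,2,3,1,3
3,0,2,0,0
2,1,0,2,1
1,3,3,0,0
2,0,0,2,2
gen 2: 1,2,3,1,3
3,0,2,0,0
2,1,0,2,1
1,3,3,0,0
3,0,0,2,2
gen 3: 1,2,3,1,3
3,0,2,0,0
2,1,0,2,1
2,3,3,0,0
0,1,0,2,2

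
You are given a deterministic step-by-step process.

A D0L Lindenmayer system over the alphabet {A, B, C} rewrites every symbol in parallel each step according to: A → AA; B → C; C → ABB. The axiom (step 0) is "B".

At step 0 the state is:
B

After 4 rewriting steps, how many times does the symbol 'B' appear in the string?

4

gen 0: B
gen 1: C
gen 2: ABB
gen 3: AACC
gen 4: AAAAABBABB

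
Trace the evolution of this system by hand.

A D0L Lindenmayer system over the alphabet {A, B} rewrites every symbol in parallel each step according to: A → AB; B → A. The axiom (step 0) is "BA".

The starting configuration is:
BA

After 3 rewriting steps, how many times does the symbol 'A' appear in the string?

5

t=0: BA
t=1: AAB
t=2: ABABA
t=3: ABAABAAB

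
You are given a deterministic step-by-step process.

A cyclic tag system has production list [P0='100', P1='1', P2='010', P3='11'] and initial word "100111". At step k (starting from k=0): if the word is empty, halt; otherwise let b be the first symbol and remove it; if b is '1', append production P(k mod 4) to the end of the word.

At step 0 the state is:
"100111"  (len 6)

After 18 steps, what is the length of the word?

12

gen 0: "100111"  (len 6)
gen 1: "00111100"  (len 8)
gen 2: "0111100"  (len 7)
gen 3: "111100"  (len 6)
gen 4: "1110011"  (len 7)
gen 5: "110011100"  (len 9)
gen 6: "100111001"  (len 9)
gen 7: "00111001010"  (len 11)
gen 8: "0111001010"  (len 10)
gen 9: "111001010"  (len 9)
gen 10: "110010101"  (len 9)
gen 11: "10010101010"  (len 11)
gen 12: "001010101011"  (len 12)
gen 13: "01010101011"  (len 11)
gen 14: "1010101011"  (len 10)
gen 15: "010101011010"  (len 12)
gen 16: "10101011010"  (len 11)
gen 17: "0101011010100"  (len 13)
gen 18: "101011010100"  (len 12)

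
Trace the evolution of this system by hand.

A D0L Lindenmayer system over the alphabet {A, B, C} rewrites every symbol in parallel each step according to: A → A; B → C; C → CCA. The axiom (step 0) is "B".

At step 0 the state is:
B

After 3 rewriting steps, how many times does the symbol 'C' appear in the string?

k=0  B
k=1  C
k=2  CCA
k=3  CCACCAA

4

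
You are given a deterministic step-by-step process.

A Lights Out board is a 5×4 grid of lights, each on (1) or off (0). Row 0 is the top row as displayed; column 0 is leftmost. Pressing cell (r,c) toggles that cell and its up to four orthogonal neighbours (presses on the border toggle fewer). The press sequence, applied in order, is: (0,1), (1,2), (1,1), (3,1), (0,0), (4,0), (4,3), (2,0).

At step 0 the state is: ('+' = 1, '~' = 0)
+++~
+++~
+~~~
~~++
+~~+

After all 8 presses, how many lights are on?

0) +++~
+++~
+~~~
~~++
+~~+
1) ~~~~
+~+~
+~~~
~~++
+~~+
2) ~~+~
++~+
+~+~
~~++
+~~+
3) ~++~
~~++
+++~
~~++
+~~+
4) ~++~
~~++
+~+~
++~+
++~+
5) +~+~
+~++
+~+~
++~+
++~+
6) +~+~
+~++
+~+~
~+~+
~~~+
7) +~+~
+~++
+~+~
~+~~
~~+~
8) +~+~
~~++
~++~
++~~
~~+~

9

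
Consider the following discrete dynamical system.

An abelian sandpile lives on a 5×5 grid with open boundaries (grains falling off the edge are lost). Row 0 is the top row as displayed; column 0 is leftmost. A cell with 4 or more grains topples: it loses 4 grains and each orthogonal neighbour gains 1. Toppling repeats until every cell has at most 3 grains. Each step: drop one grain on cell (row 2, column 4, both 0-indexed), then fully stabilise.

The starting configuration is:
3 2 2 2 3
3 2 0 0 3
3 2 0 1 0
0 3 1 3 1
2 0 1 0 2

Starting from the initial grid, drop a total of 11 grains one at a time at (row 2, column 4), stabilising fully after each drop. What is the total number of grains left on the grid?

k=0  3 2 2 2 3
3 2 0 0 3
3 2 0 1 0
0 3 1 3 1
2 0 1 0 2
k=1  3 2 2 2 3
3 2 0 0 3
3 2 0 1 1
0 3 1 3 1
2 0 1 0 2
k=2  3 2 2 2 3
3 2 0 0 3
3 2 0 1 2
0 3 1 3 1
2 0 1 0 2
k=3  3 2 2 2 3
3 2 0 0 3
3 2 0 1 3
0 3 1 3 1
2 0 1 0 2
k=4  3 2 2 3 0
3 2 0 1 1
3 2 0 2 1
0 3 1 3 2
2 0 1 0 2
k=5  3 2 2 3 0
3 2 0 1 1
3 2 0 2 2
0 3 1 3 2
2 0 1 0 2
k=6  3 2 2 3 0
3 2 0 1 1
3 2 0 2 3
0 3 1 3 2
2 0 1 0 2
k=7  3 2 2 3 0
3 2 0 1 2
3 2 0 3 0
0 3 1 3 3
2 0 1 0 2
k=8  3 2 2 3 0
3 2 0 1 2
3 2 0 3 1
0 3 1 3 3
2 0 1 0 2
k=9  3 2 2 3 0
3 2 0 1 2
3 2 0 3 2
0 3 1 3 3
2 0 1 0 2
k=10  3 2 2 3 0
3 2 0 1 2
3 2 0 3 3
0 3 1 3 3
2 0 1 0 2
k=11  3 2 2 3 0
3 2 0 2 3
3 2 1 1 2
0 3 2 1 1
2 0 1 1 3

43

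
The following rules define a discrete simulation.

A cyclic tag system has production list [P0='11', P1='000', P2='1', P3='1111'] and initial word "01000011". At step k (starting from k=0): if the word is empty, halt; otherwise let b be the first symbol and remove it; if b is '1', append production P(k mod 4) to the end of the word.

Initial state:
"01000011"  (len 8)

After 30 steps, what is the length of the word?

k=0  "01000011"  (len 8)
k=1  "1000011"  (len 7)
k=2  "000011000"  (len 9)
k=3  "00011000"  (len 8)
k=4  "0011000"  (len 7)
k=5  "011000"  (len 6)
k=6  "11000"  (len 5)
k=7  "10001"  (len 5)
k=8  "00011111"  (len 8)
k=9  "0011111"  (len 7)
k=10  "011111"  (len 6)
k=11  "11111"  (len 5)
k=12  "11111111"  (len 8)
k=13  "111111111"  (len 9)
k=14  "11111111000"  (len 11)
k=15  "11111110001"  (len 11)
k=16  "11111100011111"  (len 14)
k=17  "111110001111111"  (len 15)
k=18  "11110001111111000"  (len 17)
k=19  "11100011111110001"  (len 17)
k=20  "11000111111100011111"  (len 20)
k=21  "100011111110001111111"  (len 21)
k=22  "00011111110001111111000"  (len 23)
k=23  "0011111110001111111000"  (len 22)
k=24  "011111110001111111000"  (len 21)
k=25  "11111110001111111000"  (len 20)
k=26  "1111110001111111000000"  (len 22)
k=27  "1111100011111110000001"  (len 22)
k=28  "1111000111111100000011111"  (len 25)
k=29  "11100011111110000001111111"  (len 26)
k=30  "1100011111110000001111111000"  (len 28)

28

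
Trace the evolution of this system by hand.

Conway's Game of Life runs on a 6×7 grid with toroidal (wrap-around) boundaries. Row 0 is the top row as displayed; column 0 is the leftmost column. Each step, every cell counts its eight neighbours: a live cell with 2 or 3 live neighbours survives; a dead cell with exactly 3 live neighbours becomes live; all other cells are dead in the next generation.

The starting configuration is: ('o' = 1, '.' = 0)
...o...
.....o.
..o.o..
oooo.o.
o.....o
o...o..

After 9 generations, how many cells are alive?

16

t=0: ...o...
.....o.
..o.o..
oooo.o.
o.....o
o...o..
t=1: ....o..
...oo..
..o.ooo
o.oooo.
..oooo.
o.....o
t=2: ...ooo.
.......
.oo...o
.......
o.o....
......o
t=3: ....oo.
..oooo.
.......
o.o....
.......
...oooo
t=4: ..o....
...o.o.
.oo.o..
.......
...oooo
...o..o
t=5: ..ooo..
.o.oo..
..ooo..
..o....
...oooo
..oo..o
t=6: .o...o.
.o...o.
.o..o..
..o....
....ooo
......o
t=7: o....oo
ooo.oo.
.oo....
...oo..
.....oo
o...o.o
t=8: ...o...
..oooo.
o....o.
..oooo.
o..o..o
....o..
t=9: ..o..o.
..oo.oo
.o.....
oooo.o.
..o...o
...oo..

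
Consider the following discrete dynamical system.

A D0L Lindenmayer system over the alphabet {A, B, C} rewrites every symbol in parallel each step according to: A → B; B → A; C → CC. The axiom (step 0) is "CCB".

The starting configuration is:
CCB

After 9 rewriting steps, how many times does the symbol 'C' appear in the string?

k=0  CCB
k=1  CCCCA
k=2  CCCCCCCCB
k=3  CCCCCCCCCCCCCCCCA
k=4  CCCCCCCCCCCCCCCCCCCCCCCCCCCCCCCCB
k=5  CCCCCCCCCCCCCCCCCCCCCCCCCCCCCCCCCCCCCCCCCCCCCCCCCCCCCCCCCCCCCCCCA
k=6  CCCCCCCCCCCCCCCCCCCCCCCCCCCCCCCCCCCCCCCCCCCCCCCCCCCCCCCCCC…CCCCCCCCCCCCCCCCCCCCCCCCCCCCCCCCCCCCCCCCCCCCCCCCCCCCCCCCCB  (len 129)
k=7  CCCCCCCCCCCCCCCCCCCCCCCCCCCCCCCCCCCCCCCCCCCCCCCCCCCCCCCCCC…CCCCCCCCCCCCCCCCCCCCCCCCCCCCCCCCCCCCCCCCCCCCCCCCCCCCCCCCCA  (len 257)
k=8  CCCCCCCCCCCCCCCCCCCCCCCCCCCCCCCCCCCCCCCCCCCCCCCCCCCCCCCCCC…CCCCCCCCCCCCCCCCCCCCCCCCCCCCCCCCCCCCCCCCCCCCCCCCCCCCCCCCCB  (len 513)
k=9  CCCCCCCCCCCCCCCCCCCCCCCCCCCCCCCCCCCCCCCCCCCCCCCCCCCCCCCCCC…CCCCCCCCCCCCCCCCCCCCCCCCCCCCCCCCCCCCCCCCCCCCCCCCCCCCCCCCCA  (len 1025)

1024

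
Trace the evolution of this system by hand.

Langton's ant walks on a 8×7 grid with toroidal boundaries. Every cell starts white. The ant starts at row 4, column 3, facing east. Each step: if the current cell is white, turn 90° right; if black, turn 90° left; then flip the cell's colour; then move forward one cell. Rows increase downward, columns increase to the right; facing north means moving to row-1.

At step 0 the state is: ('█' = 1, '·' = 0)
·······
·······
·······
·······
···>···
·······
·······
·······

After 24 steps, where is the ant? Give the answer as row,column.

2,1

[0] ·······
·······
·······
·······
···>···
·······
·······
·······
[1] ·······
·······
·······
·······
···█···
···v···
·······
·······
[2] ·······
·······
·······
·······
···█···
··<█···
·······
·······
[3] ·······
·······
·······
·······
··^█···
··██···
·······
·······
[4] ·······
·······
·······
·······
··█>···
··██···
·······
·······
[5] ·······
·······
·······
···^···
··█····
··██···
·······
·······
[6] ·······
·······
·······
···█>··
··█····
··██···
·······
·······
[7] ·······
·······
·······
···██··
··█·v··
··██···
·······
·······
[8] ·······
·······
·······
···██··
··█<█··
··██···
·······
·······
[9] ·······
·······
·······
···^█··
··███··
··██···
·······
·······
[10] ·······
·······
·······
··<·█··
··███··
··██···
·······
·······
[11] ·······
·······
··^····
··█·█··
··███··
··██···
·······
·······
[12] ·······
·······
··█>···
··█·█··
··███··
··██···
·······
·······
[13] ·······
·······
··██···
··█v█··
··███··
··██···
·······
·······
[14] ·······
·······
··██···
··<██··
··███··
··██···
·······
·······
[15] ·······
·······
··██···
···██··
··v██··
··██···
·······
·······
[16] ·······
·······
··██···
···██··
···>█··
··██···
·······
·······
[17] ·······
·······
··██···
···^█··
····█··
··██···
·······
·······
[18] ·······
·······
··██···
··<·█··
····█··
··██···
·······
·······
[19] ·······
·······
··^█···
··█·█··
····█··
··██···
·······
·······
[20] ·······
·······
·<·█···
··█·█··
····█··
··██···
·······
·······
[21] ·······
·^·····
·█·█···
··█·█··
····█··
··██···
·······
·······
[22] ·······
·█>····
·█·█···
··█·█··
····█··
··██···
·······
·······
[23] ·······
·██····
·█v█···
··█·█··
····█··
··██···
·······
·······
[24] ·······
·██····
·<██···
··█·█··
····█··
··██···
·······
·······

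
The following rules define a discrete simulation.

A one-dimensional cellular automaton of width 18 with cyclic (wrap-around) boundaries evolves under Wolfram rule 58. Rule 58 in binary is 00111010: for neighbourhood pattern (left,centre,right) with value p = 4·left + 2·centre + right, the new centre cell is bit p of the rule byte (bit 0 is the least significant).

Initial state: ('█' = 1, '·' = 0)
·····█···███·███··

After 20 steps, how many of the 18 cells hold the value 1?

[0] ·····█···███·███··
[1] ····█·█·██··██··█·
[2] ···█·█·██·███·██·█
[3] █·█·█·██·██··██·█·
[4] ·█·█·██·██·███·█·█
[5] █·█·██·██·██··█·█·
[6] ·█·██·██·██·██·█·█
[7] █·██·██·██·██·█·█·
[8] ·██·██·██·██·█·█·█
[9] ██·██·██·██·█·█·█·
[10] █·██·██·██·█·█·█·█
[11] ·██·██·██·█·█·█·██
[12] ██·██·██·█·█·█·██·
[13] █·██·██·█·█·█·██·█
[14] ·██·██·█·█·█·██·██
[15] ██·██·█·█·█·██·██·
[16] █·██·█·█·█·██·██·█
[17] ·██·█·█·█·██·██·██
[18] ██·█·█·█·██·██·██·
[19] █·█·█·█·██·██·██·█
[20] ·█·█·█·██·██·██·██

11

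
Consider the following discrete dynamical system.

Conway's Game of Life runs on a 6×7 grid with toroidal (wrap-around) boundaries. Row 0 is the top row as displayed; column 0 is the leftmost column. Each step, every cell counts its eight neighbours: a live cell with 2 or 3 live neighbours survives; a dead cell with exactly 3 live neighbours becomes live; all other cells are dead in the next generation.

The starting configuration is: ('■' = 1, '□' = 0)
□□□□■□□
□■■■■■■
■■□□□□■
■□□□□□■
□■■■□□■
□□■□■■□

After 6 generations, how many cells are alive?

2

0) □□□□■□□
□■■■■■■
■■□□□□■
■□□□□□■
□■■■□□■
□□■□■■□
1) □■□□□□■
□■■■■□■
□□□■■□□
□□□□□■□
□■■■■□■
□■■□■■□
2) □□□□□□■
□■□□■□□
□□□□□□□
□□□□□■□
■■□□□□■
□□□□■□■
3) ■□□□□□□
□□□□□□□
□□□□□□□
■□□□□□■
■□□□□□■
□□□□□□■
4) □□□□□□□
□□□□□□□
□□□□□□□
■□□□□□■
□□□□□■□
□□□□□□■
5) □□□□□□□
□□□□□□□
□□□□□□□
□□□□□□■
■□□□□■□
□□□□□□□
6) □□□□□□□
□□□□□□□
□□□□□□□
□□□□□□■
□□□□□□■
□□□□□□□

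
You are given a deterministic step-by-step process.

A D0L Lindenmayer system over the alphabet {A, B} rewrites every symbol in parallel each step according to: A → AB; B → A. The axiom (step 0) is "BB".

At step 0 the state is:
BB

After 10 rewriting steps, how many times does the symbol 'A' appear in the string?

[0] BB
[1] AA
[2] ABAB
[3] ABAABA
[4] ABAABABAAB
[5] ABAABABAABAABABA
[6] ABAABABAABAABABAABABAABAAB
[7] ABAABABAABAABABAABABAABAABABAABAABABAABABA
[8] ABAABABAABAABABAABABAABAABABAABAABABAABABAABAABABAABABAABAABABAABAAB
[9] ABAABABAABAABABAABABAABAABABAABAABABAABABAABAABABAABABAABAABABAABAABABAABABAABAABABAABAABABAABABAABAABABAABABA
[10] ABAABABAABAABABAABABAABAABABAABAABABAABABAABAABABAABABAABA…AABABAABABAABAABABAABABAABAABABAABAABABAABABAABAABABAABAAB  (len 178)

110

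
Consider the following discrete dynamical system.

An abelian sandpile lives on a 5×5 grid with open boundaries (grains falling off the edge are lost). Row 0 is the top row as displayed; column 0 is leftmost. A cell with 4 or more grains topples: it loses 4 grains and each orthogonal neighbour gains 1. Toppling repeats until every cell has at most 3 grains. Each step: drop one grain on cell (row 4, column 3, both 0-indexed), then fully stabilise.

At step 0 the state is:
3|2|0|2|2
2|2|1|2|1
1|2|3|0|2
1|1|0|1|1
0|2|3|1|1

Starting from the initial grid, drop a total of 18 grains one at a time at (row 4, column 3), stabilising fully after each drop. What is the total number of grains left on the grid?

step 0: 3|2|0|2|2
2|2|1|2|1
1|2|3|0|2
1|1|0|1|1
0|2|3|1|1
step 1: 3|2|0|2|2
2|2|1|2|1
1|2|3|0|2
1|1|0|1|1
0|2|3|2|1
step 2: 3|2|0|2|2
2|2|1|2|1
1|2|3|0|2
1|1|0|1|1
0|2|3|3|1
step 3: 3|2|0|2|2
2|2|1|2|1
1|2|3|0|2
1|1|1|2|1
0|3|0|1|2
step 4: 3|2|0|2|2
2|2|1|2|1
1|2|3|0|2
1|1|1|2|1
0|3|0|2|2
step 5: 3|2|0|2|2
2|2|1|2|1
1|2|3|0|2
1|1|1|2|1
0|3|0|3|2
step 6: 3|2|0|2|2
2|2|1|2|1
1|2|3|0|2
1|1|1|3|1
0|3|1|0|3
step 7: 3|2|0|2|2
2|2|1|2|1
1|2|3|0|2
1|1|1|3|1
0|3|1|1|3
step 8: 3|2|0|2|2
2|2|1|2|1
1|2|3|0|2
1|1|1|3|1
0|3|1|2|3
step 9: 3|2|0|2|2
2|2|1|2|1
1|2|3|0|2
1|1|1|3|1
0|3|1|3|3
step 10: 3|2|0|2|2
2|2|1|2|1
1|2|3|1|2
1|1|2|0|3
0|3|2|2|0
step 11: 3|2|0|2|2
2|2|1|2|1
1|2|3|1|2
1|1|2|0|3
0|3|2|3|0
step 12: 3|2|0|2|2
2|2|1|2|1
1|2|3|1|2
1|1|2|1|3
0|3|3|0|1
step 13: 3|2|0|2|2
2|2|1|2|1
1|2|3|1|2
1|1|2|1|3
0|3|3|1|1
step 14: 3|2|0|2|2
2|2|1|2|1
1|2|3|1|2
1|1|2|1|3
0|3|3|2|1
step 15: 3|2|0|2|2
2|2|1|2|1
1|2|3|1|2
1|1|2|1|3
0|3|3|3|1
step 16: 3|2|0|2|2
2|2|1|2|1
1|2|3|1|2
1|2|3|2|3
1|0|1|1|2
step 17: 3|2|0|2|2
2|2|1|2|1
1|2|3|1|2
1|2|3|2|3
1|0|1|2|2
step 18: 3|2|0|2|2
2|2|1|2|1
1|2|3|1|2
1|2|3|2|3
1|0|1|3|2

44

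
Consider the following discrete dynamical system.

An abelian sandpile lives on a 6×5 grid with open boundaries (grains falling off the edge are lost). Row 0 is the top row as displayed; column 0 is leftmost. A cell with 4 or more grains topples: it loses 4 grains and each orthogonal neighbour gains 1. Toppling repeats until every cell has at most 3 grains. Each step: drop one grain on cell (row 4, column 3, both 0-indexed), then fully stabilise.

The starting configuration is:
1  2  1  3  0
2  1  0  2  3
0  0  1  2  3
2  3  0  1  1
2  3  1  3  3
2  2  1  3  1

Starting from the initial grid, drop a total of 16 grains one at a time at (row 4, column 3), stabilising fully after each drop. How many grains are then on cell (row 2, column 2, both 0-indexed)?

0) 1  2  1  3  0
2  1  0  2  3
0  0  1  2  3
2  3  0  1  1
2  3  1  3  3
2  2  1  3  1
1) 1  2  1  3  0
2  1  0  2  3
0  0  1  2  3
2  3  0  2  2
2  3  2  2  0
2  2  2  0  3
2) 1  2  1  3  0
2  1  0  2  3
0  0  1  2  3
2  3  0  2  2
2  3  2  3  0
2  2  2  0  3
3) 1  2  1  3  0
2  1  0  2  3
0  0  1  2  3
2  3  0  3  2
2  3  3  0  1
2  2  2  1  3
4) 1  2  1  3  0
2  1  0  2  3
0  0  1  2  3
2  3  0  3  2
2  3  3  1  1
2  2  2  1  3
5) 1  2  1  3  0
2  1  0  2  3
0  0  1  2  3
2  3  0  3  2
2  3  3  2  1
2  2  2  1  3
6) 1  2  1  3  0
2  1  0  2  3
0  0  1  2  3
2  3  0  3  2
2  3  3  3  1
2  2  2  1  3
7) 1  2  1  3  0
2  1  0  2  3
0  1  1  3  3
3  0  3  0  3
3  1  1  2  2
2  3  3  2  3
8) 1  2  1  3  0
2  1  0  2  3
0  1  1  3  3
3  0  3  0  3
3  1  1  3  2
2  3  3  2  3
9) 1  2  1  3  0
2  1  0  2  3
0  1  1  3  3
3  0  3  1  3
3  1  2  0  3
2  3  3  3  3
10) 1  2  1  3  0
2  1  0  2  3
0  1  1  3  3
3  0  3  1  3
3  1  2  1  3
2  3  3  3  3
11) 1  2  1  3  0
2  1  0  2  3
0  1  1  3  3
3  0  3  1  3
3  1  2  2  3
2  3  3  3  3
12) 1  2  1  3  0
2  1  0  2  3
0  1  1  3  3
3  0  3  1  3
3  1  2  3  3
2  3  3  3  3
13) 1  2  2  0  2
2  1  1  1  1
0  1  3  2  2
3  1  1  2  2
3  3  2  0  3
3  0  2  3  1
14) 1  2  2  0  2
2  1  1  1  1
0  1  3  2  2
3  1  1  2  2
3  3  2  1  3
3  0  2  3  1
15) 1  2  2  0  2
2  1  1  1  1
0  1  3  2  2
3  1  1  2  2
3  3  2  2  3
3  0  2  3  1
16) 1  2  2  0  2
2  1  1  1  1
0  1  3  2  2
3  1  1  2  2
3  3  2  3  3
3  0  2  3  1

3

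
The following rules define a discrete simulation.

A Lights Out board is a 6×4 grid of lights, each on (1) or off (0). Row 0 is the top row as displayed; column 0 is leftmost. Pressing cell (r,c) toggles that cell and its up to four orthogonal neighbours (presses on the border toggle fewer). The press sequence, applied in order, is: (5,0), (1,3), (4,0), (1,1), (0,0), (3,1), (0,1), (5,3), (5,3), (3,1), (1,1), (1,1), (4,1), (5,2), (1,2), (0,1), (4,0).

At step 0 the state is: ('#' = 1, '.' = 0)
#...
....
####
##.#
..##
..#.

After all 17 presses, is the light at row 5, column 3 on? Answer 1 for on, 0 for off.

1

step 0: #...
....
####
##.#
..##
..#.
step 1: #...
....
####
##.#
#.##
###.
step 2: #..#
..##
###.
##.#
#.##
###.
step 3: #..#
..##
###.
.#.#
.###
.##.
step 4: ##.#
##.#
#.#.
.#.#
.###
.##.
step 5: ...#
.#.#
#.#.
.#.#
.###
.##.
step 6: ...#
.#.#
###.
#.##
..##
.##.
step 7: ####
...#
###.
#.##
..##
.##.
step 8: ####
...#
###.
#.##
..#.
.#.#
step 9: ####
...#
###.
#.##
..##
.##.
step 10: ####
...#
#.#.
.#.#
.###
.##.
step 11: #.##
####
###.
.#.#
.###
.##.
step 12: ####
...#
#.#.
.#.#
.###
.##.
step 13: ####
...#
#.#.
...#
#..#
..#.
step 14: ####
...#
#.#.
...#
#.##
.#.#
step 15: ##.#
.##.
#...
...#
#.##
.#.#
step 16: ..##
..#.
#...
...#
#.##
.#.#
step 17: ..##
..#.
#...
#..#
.###
##.#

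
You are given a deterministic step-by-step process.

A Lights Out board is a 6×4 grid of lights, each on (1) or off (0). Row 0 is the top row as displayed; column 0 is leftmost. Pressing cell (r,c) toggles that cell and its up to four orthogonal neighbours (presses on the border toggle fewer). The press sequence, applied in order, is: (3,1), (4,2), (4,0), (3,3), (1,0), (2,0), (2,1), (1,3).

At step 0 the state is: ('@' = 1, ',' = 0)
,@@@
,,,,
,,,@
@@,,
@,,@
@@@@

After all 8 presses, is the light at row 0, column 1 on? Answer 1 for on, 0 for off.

k=0  ,@@@
,,,,
,,,@
@@,,
@,,@
@@@@
k=1  ,@@@
,,,,
,@,@
,,@,
@@,@
@@@@
k=2  ,@@@
,,,,
,@,@
,,,,
@,@,
@@,@
k=3  ,@@@
,,,,
,@,@
@,,,
,@@,
,@,@
k=4  ,@@@
,,,,
,@,,
@,@@
,@@@
,@,@
k=5  @@@@
@@,,
@@,,
@,@@
,@@@
,@,@
k=6  @@@@
,@,,
,,,,
,,@@
,@@@
,@,@
k=7  @@@@
,,,,
@@@,
,@@@
,@@@
,@,@
k=8  @@@,
,,@@
@@@@
,@@@
,@@@
,@,@

1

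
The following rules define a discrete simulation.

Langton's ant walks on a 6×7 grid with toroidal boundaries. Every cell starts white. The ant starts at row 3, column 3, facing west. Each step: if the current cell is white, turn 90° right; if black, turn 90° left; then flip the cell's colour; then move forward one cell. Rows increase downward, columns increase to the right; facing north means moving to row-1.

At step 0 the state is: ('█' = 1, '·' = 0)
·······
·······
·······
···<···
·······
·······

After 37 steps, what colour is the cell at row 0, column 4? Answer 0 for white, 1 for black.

0) ·······
·······
·······
···<···
·······
·······
1) ·······
·······
···^···
···█···
·······
·······
2) ·······
·······
···█>··
···█···
·······
·······
3) ·······
·······
···██··
···█v··
·······
·······
4) ·······
·······
···██··
···<█··
·······
·······
5) ·······
·······
···██··
····█··
···v···
·······
6) ·······
·······
···██··
····█··
··<█···
·······
7) ·······
·······
···██··
··^·█··
··██···
·······
8) ·······
·······
···██··
··█>█··
··██···
·······
9) ·······
·······
···██··
··███··
··█v···
·······
10) ·······
·······
···██··
··███··
··█·>··
·······
11) ·······
·······
···██··
··███··
··█·█··
····v··
12) ·······
·······
···██··
··███··
··█·█··
···<█··
13) ·······
·······
···██··
··███··
··█^█··
···██··
14) ·······
·······
···██··
··███··
··██>··
···██··
15) ·······
·······
···██··
··██^··
··██···
···██··
16) ·······
·······
···██··
··█<···
··██···
···██··
17) ·······
·······
···██··
··█····
··█v···
···██··
18) ·······
·······
···██··
··█····
··█·>··
···██··
19) ·······
·······
···██··
··█····
··█·█··
···█v··
20) ·······
·······
···██··
··█····
··█·█··
···█·>·
21) ·····v·
·······
···██··
··█····
··█·█··
···█·█·
22) ····<█·
·······
···██··
··█····
··█·█··
···█·█·
23) ····██·
·······
···██··
··█····
··█·█··
···█^█·
24) ····██·
·······
···██··
··█····
··█·█··
···██>·
25) ····██·
·······
···██··
··█····
··█·█^·
···██··
26) ····██·
·······
···██··
··█····
··█·██>
···██··
27) ····██·
·······
···██··
··█····
··█·███
···██·v
28) ····██·
·······
···██··
··█····
··█·███
···██<█
29) ····██·
·······
···██··
··█····
··█·█^█
···████
30) ····██·
·······
···██··
··█····
··█·<·█
···████
31) ····██·
·······
···██··
··█····
··█···█
···█v██
32) ····██·
·······
···██··
··█····
··█···█
···█·>█
33) ····██·
·······
···██··
··█····
··█··^█
···█··█
34) ····██·
·······
···██··
··█····
··█··█>
···█··█
35) ····██·
·······
···██··
··█···^
··█··█·
···█··█
36) ····██·
·······
···██··
>·█···█
··█··█·
···█··█
37) ····██·
·······
···██··
█·█···█
v·█··█·
···█··█

1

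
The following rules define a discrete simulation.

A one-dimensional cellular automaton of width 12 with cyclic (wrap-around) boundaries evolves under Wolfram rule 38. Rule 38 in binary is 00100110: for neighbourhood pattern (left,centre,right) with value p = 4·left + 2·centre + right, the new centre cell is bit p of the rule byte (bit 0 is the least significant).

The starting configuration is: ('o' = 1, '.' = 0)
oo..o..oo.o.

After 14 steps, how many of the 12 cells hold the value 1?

4

k=0  oo..o..oo.o.
k=1  ...oo.o..ooo
k=2  ..o..oo.o...
k=3  .oo.o..oo...
k=4  o..oo.o.....
k=5  o.o..oo....o
k=6  .oo.o.....o.
k=7  o..oo....oo.
k=8  o.o.....o..o
k=9  .oo....oo.o.
k=10  o.....o..oo.
k=11  o....oo.o..o
k=12  ....o..oo.o.
k=13  ...oo.o..oo.
k=14  ..o..oo.o...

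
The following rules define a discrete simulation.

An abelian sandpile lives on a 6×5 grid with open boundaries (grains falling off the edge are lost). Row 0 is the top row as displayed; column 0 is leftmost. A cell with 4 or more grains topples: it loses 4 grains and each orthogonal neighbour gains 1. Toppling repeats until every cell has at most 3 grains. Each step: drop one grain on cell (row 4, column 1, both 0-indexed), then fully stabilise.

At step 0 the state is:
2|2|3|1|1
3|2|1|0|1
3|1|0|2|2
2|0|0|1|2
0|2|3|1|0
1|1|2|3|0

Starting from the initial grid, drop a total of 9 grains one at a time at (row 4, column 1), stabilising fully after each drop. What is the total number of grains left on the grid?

48

[0] 2|2|3|1|1
3|2|1|0|1
3|1|0|2|2
2|0|0|1|2
0|2|3|1|0
1|1|2|3|0
[1] 2|2|3|1|1
3|2|1|0|1
3|1|0|2|2
2|0|0|1|2
0|3|3|1|0
1|1|2|3|0
[2] 2|2|3|1|1
3|2|1|0|1
3|1|0|2|2
2|1|1|1|2
1|1|0|2|0
1|2|3|3|0
[3] 2|2|3|1|1
3|2|1|0|1
3|1|0|2|2
2|1|1|1|2
1|2|0|2|0
1|2|3|3|0
[4] 2|2|3|1|1
3|2|1|0|1
3|1|0|2|2
2|1|1|1|2
1|3|0|2|0
1|2|3|3|0
[5] 2|2|3|1|1
3|2|1|0|1
3|1|0|2|2
2|2|1|1|2
2|0|1|2|0
1|3|3|3|0
[6] 2|2|3|1|1
3|2|1|0|1
3|1|0|2|2
2|2|1|1|2
2|1|1|2|0
1|3|3|3|0
[7] 2|2|3|1|1
3|2|1|0|1
3|1|0|2|2
2|2|1|1|2
2|2|1|2|0
1|3|3|3|0
[8] 2|2|3|1|1
3|2|1|0|1
3|1|0|2|2
2|2|1|1|2
2|3|1|2|0
1|3|3|3|0
[9] 2|2|3|1|1
3|2|1|0|1
3|1|0|2|2
2|3|1|1|2
3|1|3|3|0
2|1|1|0|1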